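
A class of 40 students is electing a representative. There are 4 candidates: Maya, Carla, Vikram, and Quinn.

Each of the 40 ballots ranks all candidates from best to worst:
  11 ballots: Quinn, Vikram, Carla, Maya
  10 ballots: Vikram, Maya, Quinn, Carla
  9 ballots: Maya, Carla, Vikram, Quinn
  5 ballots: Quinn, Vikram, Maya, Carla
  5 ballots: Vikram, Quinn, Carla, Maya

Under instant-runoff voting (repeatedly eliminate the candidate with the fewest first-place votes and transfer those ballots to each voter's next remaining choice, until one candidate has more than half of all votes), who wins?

Round 1: Maya 9, Carla 0, Vikram 15, Quinn 16. Carla eliminated.
Round 2: Maya 9, Vikram 15, Quinn 16. Maya eliminated.
Round 3: Vikram 24, Quinn 16. Vikram has a majority (≥21).

Vikram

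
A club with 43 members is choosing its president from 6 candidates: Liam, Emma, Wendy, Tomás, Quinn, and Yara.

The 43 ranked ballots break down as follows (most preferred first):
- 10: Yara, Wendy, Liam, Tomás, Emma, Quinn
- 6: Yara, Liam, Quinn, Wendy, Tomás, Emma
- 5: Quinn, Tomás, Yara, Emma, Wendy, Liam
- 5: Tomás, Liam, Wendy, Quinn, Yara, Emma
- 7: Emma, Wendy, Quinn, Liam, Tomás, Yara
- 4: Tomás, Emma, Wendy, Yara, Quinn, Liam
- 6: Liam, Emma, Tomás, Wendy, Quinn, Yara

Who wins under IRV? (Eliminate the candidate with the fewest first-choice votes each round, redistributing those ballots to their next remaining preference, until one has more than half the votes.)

Tomás

Round 1: Liam 6, Emma 7, Wendy 0, Tomás 9, Quinn 5, Yara 16. Wendy eliminated.
Round 2: Liam 6, Emma 7, Tomás 9, Quinn 5, Yara 16. Quinn eliminated.
Round 3: Liam 6, Emma 7, Tomás 14, Yara 16. Liam eliminated.
Round 4: Emma 13, Tomás 14, Yara 16. Emma eliminated.
Round 5: Tomás 27, Yara 16. Tomás has a majority (≥22).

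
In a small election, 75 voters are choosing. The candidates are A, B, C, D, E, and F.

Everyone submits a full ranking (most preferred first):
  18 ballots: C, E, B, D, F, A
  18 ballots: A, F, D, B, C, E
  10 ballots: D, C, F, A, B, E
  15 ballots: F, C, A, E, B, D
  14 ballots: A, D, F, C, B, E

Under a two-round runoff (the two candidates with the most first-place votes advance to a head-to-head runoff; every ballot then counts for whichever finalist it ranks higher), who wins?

C

Round 1 first-place votes: A 32, B 0, C 18, D 10, E 0, F 15. A and C advance.
Runoff: A is ranked above C on 32 ballots, C above A on 43.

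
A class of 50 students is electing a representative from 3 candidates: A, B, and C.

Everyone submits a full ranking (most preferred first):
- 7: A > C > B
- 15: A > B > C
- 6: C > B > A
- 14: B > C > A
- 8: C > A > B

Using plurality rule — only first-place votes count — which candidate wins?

First-place votes: A 22, B 14, C 14.

A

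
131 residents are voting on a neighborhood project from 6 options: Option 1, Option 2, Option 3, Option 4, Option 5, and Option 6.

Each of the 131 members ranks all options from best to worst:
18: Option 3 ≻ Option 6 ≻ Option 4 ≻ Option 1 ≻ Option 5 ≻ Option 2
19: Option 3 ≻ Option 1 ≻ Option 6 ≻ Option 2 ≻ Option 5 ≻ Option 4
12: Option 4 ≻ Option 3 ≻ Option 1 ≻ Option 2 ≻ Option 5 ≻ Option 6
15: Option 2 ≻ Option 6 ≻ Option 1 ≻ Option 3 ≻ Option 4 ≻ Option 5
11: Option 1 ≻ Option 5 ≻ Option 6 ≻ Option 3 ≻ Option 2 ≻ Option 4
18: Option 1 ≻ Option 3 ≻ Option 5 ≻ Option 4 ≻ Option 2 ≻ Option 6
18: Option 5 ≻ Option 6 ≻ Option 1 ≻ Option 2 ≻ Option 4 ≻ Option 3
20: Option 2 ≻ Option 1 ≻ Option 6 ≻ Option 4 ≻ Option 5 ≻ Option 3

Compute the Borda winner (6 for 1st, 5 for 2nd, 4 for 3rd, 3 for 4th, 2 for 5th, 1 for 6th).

Option 1: 18×3 + 19×5 + 12×4 + 15×4 + 11×6 + 18×6 + 18×4 + 20×5 = 603
Option 2: 18×1 + 19×3 + 12×3 + 15×6 + 11×2 + 18×2 + 18×3 + 20×6 = 433
Option 3: 18×6 + 19×6 + 12×5 + 15×3 + 11×3 + 18×5 + 18×1 + 20×1 = 488
Option 4: 18×4 + 19×1 + 12×6 + 15×2 + 11×1 + 18×3 + 18×2 + 20×3 = 354
Option 5: 18×2 + 19×2 + 12×2 + 15×1 + 11×5 + 18×4 + 18×6 + 20×2 = 388
Option 6: 18×5 + 19×4 + 12×1 + 15×5 + 11×4 + 18×1 + 18×5 + 20×4 = 485

Option 1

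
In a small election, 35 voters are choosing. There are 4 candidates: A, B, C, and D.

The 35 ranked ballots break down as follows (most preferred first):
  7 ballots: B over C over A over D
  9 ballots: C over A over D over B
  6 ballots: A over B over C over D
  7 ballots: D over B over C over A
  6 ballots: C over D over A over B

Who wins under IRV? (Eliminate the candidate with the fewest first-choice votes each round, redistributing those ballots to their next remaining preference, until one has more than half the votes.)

B

Round 1: A 6, B 7, C 15, D 7. A eliminated.
Round 2: B 13, C 15, D 7. D eliminated.
Round 3: B 20, C 15. B has a majority (≥18).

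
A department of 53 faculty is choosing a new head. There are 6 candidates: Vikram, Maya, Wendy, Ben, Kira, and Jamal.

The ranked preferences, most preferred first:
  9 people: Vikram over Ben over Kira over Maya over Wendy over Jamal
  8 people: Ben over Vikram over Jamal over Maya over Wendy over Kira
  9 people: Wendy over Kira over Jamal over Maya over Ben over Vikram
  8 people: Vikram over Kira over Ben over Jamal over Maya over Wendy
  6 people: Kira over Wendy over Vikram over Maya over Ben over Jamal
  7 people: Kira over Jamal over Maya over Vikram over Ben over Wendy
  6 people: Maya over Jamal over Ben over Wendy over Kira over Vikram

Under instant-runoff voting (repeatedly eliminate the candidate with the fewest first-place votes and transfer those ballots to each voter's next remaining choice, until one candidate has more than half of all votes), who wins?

Round 1: Vikram 17, Maya 6, Wendy 9, Ben 8, Kira 13, Jamal 0. Jamal eliminated.
Round 2: Vikram 17, Maya 6, Wendy 9, Ben 8, Kira 13. Maya eliminated.
Round 3: Vikram 17, Wendy 9, Ben 14, Kira 13. Wendy eliminated.
Round 4: Vikram 17, Ben 14, Kira 22. Ben eliminated.
Round 5: Vikram 25, Kira 28. Kira has a majority (≥27).

Kira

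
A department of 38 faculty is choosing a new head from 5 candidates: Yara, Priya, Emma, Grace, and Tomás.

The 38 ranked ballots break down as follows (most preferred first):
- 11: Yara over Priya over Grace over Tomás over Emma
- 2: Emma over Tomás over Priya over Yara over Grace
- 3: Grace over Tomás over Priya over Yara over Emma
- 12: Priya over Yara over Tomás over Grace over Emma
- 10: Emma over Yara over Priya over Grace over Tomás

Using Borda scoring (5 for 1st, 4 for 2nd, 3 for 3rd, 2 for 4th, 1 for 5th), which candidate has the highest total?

Yara

Yara: 11×5 + 2×2 + 3×2 + 12×4 + 10×4 = 153
Priya: 11×4 + 2×3 + 3×3 + 12×5 + 10×3 = 149
Emma: 11×1 + 2×5 + 3×1 + 12×1 + 10×5 = 86
Grace: 11×3 + 2×1 + 3×5 + 12×2 + 10×2 = 94
Tomás: 11×2 + 2×4 + 3×4 + 12×3 + 10×1 = 88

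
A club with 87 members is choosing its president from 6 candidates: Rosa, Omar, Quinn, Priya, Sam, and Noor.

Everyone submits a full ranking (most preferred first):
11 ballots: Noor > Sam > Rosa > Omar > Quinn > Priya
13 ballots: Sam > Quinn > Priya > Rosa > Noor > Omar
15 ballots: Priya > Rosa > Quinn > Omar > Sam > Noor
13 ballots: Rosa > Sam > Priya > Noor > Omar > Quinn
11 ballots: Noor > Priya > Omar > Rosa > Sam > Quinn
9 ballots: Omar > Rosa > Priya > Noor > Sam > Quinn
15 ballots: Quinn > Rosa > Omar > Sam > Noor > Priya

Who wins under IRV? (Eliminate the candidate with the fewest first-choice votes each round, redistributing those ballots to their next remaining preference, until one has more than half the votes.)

Round 1: Rosa 13, Omar 9, Quinn 15, Priya 15, Sam 13, Noor 22. Omar eliminated.
Round 2: Rosa 22, Quinn 15, Priya 15, Sam 13, Noor 22. Sam eliminated.
Round 3: Rosa 22, Quinn 28, Priya 15, Noor 22. Priya eliminated.
Round 4: Rosa 37, Quinn 28, Noor 22. Noor eliminated.
Round 5: Rosa 59, Quinn 28. Rosa has a majority (≥44).

Rosa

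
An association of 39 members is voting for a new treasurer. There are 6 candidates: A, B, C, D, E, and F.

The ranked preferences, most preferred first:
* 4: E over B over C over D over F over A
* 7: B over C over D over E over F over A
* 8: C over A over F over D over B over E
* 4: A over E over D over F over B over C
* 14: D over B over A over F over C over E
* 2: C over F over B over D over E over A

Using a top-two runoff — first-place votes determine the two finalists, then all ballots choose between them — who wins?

Round 1 first-place votes: A 4, B 7, C 10, D 14, E 4, F 0. D and C advance.
Runoff: D is ranked above C on 18 ballots, C above D on 21.

C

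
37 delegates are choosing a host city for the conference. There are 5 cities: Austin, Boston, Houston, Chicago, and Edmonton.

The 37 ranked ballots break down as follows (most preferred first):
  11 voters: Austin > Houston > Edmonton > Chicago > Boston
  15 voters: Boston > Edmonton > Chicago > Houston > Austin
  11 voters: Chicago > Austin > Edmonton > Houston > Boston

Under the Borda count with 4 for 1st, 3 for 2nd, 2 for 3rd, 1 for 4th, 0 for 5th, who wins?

Edmonton

Austin: 11×4 + 15×0 + 11×3 = 77
Boston: 11×0 + 15×4 + 11×0 = 60
Houston: 11×3 + 15×1 + 11×1 = 59
Chicago: 11×1 + 15×2 + 11×4 = 85
Edmonton: 11×2 + 15×3 + 11×2 = 89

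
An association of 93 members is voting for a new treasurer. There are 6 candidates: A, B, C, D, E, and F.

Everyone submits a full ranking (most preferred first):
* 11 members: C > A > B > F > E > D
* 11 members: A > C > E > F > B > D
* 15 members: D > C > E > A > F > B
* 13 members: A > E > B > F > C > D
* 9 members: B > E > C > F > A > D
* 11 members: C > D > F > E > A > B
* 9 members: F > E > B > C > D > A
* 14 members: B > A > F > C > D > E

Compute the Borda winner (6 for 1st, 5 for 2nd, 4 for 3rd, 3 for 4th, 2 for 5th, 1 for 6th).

C

A: 11×5 + 11×6 + 15×3 + 13×6 + 9×2 + 11×2 + 9×1 + 14×5 = 363
B: 11×4 + 11×2 + 15×1 + 13×4 + 9×6 + 11×1 + 9×4 + 14×6 = 318
C: 11×6 + 11×5 + 15×5 + 13×2 + 9×4 + 11×6 + 9×3 + 14×3 = 393
D: 11×1 + 11×1 + 15×6 + 13×1 + 9×1 + 11×5 + 9×2 + 14×2 = 235
E: 11×2 + 11×4 + 15×4 + 13×5 + 9×5 + 11×3 + 9×5 + 14×1 = 328
F: 11×3 + 11×3 + 15×2 + 13×3 + 9×3 + 11×4 + 9×6 + 14×4 = 316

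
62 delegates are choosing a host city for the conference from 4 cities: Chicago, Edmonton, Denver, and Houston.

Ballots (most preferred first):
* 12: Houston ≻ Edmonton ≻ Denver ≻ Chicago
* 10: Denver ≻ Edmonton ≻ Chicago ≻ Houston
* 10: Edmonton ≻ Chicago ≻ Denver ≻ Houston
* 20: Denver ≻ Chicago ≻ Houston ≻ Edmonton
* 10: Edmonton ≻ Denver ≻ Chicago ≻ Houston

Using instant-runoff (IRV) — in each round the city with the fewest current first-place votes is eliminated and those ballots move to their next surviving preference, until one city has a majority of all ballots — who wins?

Round 1: Chicago 0, Edmonton 20, Denver 30, Houston 12. Chicago eliminated.
Round 2: Edmonton 20, Denver 30, Houston 12. Houston eliminated.
Round 3: Edmonton 32, Denver 30. Edmonton has a majority (≥32).

Edmonton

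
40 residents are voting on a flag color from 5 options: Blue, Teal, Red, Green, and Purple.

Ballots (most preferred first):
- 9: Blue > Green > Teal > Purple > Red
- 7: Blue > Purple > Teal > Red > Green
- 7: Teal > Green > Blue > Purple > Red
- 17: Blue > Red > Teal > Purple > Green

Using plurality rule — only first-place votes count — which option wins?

Blue

First-place votes: Blue 33, Teal 7, Red 0, Green 0, Purple 0.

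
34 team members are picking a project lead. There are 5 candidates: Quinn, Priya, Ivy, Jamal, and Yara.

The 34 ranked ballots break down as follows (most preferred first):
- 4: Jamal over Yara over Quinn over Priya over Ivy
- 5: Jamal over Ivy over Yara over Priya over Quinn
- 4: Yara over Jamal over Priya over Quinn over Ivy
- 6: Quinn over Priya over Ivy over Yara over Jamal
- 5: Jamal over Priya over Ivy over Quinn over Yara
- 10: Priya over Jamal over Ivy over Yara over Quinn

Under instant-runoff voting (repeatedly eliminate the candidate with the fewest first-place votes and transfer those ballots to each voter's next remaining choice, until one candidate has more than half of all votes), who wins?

Jamal

Round 1: Quinn 6, Priya 10, Ivy 0, Jamal 14, Yara 4. Ivy eliminated.
Round 2: Quinn 6, Priya 10, Jamal 14, Yara 4. Yara eliminated.
Round 3: Quinn 6, Priya 10, Jamal 18. Jamal has a majority (≥18).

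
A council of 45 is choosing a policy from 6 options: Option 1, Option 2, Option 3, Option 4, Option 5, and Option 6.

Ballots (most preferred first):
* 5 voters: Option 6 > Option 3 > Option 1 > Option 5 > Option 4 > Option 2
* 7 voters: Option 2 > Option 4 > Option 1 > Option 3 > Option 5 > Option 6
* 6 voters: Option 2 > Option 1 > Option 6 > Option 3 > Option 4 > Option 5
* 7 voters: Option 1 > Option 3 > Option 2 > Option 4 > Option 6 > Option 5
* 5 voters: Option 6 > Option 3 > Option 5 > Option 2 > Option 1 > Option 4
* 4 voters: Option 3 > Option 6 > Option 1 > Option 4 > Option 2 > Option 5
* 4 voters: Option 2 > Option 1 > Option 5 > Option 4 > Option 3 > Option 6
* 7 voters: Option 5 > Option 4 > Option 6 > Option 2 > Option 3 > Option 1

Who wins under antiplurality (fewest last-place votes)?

Option 3

Last-place votes: Option 1 7, Option 2 5, Option 3 0, Option 4 5, Option 5 17, Option 6 11.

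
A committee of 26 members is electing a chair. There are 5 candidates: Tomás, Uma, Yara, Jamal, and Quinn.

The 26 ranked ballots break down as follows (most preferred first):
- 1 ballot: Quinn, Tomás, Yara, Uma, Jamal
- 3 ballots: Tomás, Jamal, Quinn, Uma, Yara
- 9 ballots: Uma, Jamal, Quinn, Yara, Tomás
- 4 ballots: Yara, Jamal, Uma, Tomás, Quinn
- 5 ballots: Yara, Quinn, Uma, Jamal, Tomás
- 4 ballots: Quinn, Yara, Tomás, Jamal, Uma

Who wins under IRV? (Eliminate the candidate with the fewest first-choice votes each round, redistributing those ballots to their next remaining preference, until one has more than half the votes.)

Round 1: Tomás 3, Uma 9, Yara 9, Jamal 0, Quinn 5. Jamal eliminated.
Round 2: Tomás 3, Uma 9, Yara 9, Quinn 5. Tomás eliminated.
Round 3: Uma 9, Yara 9, Quinn 8. Quinn eliminated.
Round 4: Uma 12, Yara 14. Yara has a majority (≥14).

Yara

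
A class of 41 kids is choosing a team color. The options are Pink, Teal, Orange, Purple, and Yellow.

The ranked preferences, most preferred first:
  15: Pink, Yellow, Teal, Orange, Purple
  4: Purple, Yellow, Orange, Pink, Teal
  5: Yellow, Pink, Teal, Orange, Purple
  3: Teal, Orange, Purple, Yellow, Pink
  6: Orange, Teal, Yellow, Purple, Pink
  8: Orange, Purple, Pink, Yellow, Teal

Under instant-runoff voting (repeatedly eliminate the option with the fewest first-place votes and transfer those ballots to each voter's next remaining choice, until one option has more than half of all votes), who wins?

Orange

Round 1: Pink 15, Teal 3, Orange 14, Purple 4, Yellow 5. Teal eliminated.
Round 2: Pink 15, Orange 17, Purple 4, Yellow 5. Purple eliminated.
Round 3: Pink 15, Orange 17, Yellow 9. Yellow eliminated.
Round 4: Pink 20, Orange 21. Orange has a majority (≥21).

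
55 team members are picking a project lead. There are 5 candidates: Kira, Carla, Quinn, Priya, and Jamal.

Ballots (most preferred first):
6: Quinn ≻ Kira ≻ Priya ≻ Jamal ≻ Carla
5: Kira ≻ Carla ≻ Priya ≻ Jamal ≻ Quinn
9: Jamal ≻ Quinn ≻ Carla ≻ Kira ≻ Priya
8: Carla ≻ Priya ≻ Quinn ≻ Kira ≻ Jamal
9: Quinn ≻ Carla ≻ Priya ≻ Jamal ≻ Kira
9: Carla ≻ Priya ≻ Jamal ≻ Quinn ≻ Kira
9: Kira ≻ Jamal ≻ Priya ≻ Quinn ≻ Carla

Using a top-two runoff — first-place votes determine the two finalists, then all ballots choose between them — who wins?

Round 1 first-place votes: Kira 14, Carla 17, Quinn 15, Priya 0, Jamal 9. Carla and Quinn advance.
Runoff: Carla is ranked above Quinn on 22 ballots, Quinn above Carla on 33.

Quinn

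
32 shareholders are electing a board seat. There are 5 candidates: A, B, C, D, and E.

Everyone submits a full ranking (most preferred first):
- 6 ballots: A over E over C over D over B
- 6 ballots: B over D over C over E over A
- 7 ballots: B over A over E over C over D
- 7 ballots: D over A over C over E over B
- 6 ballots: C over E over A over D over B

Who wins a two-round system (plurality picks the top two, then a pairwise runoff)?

D

Round 1 first-place votes: A 6, B 13, C 6, D 7, E 0. B and D advance.
Runoff: B is ranked above D on 13 ballots, D above B on 19.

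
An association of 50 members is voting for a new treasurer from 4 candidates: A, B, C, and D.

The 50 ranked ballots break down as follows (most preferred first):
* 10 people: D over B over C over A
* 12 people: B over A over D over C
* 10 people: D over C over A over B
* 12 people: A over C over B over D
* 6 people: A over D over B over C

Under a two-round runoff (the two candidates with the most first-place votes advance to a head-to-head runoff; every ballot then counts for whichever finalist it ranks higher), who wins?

A

Round 1 first-place votes: A 18, B 12, C 0, D 20. D and A advance.
Runoff: D is ranked above A on 20 ballots, A above D on 30.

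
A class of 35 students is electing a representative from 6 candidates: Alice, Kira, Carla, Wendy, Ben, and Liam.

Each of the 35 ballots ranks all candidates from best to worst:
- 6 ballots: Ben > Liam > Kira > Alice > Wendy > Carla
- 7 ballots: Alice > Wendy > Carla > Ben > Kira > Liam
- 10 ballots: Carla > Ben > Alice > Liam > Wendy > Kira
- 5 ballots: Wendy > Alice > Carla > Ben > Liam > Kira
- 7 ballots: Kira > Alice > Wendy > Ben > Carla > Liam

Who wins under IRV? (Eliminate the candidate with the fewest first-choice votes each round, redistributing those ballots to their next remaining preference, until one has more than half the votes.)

Round 1: Alice 7, Kira 7, Carla 10, Wendy 5, Ben 6, Liam 0. Liam eliminated.
Round 2: Alice 7, Kira 7, Carla 10, Wendy 5, Ben 6. Wendy eliminated.
Round 3: Alice 12, Kira 7, Carla 10, Ben 6. Ben eliminated.
Round 4: Alice 12, Kira 13, Carla 10. Carla eliminated.
Round 5: Alice 22, Kira 13. Alice has a majority (≥18).

Alice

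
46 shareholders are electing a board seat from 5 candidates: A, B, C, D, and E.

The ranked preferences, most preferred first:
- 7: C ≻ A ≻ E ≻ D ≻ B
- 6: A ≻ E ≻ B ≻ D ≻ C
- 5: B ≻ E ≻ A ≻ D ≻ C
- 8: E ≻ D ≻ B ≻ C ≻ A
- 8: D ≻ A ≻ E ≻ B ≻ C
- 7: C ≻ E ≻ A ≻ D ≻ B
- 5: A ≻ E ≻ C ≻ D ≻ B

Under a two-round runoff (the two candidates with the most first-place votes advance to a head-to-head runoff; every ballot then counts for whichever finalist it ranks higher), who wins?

Round 1 first-place votes: A 11, B 5, C 14, D 8, E 8. C and A advance.
Runoff: C is ranked above A on 22 ballots, A above C on 24.

A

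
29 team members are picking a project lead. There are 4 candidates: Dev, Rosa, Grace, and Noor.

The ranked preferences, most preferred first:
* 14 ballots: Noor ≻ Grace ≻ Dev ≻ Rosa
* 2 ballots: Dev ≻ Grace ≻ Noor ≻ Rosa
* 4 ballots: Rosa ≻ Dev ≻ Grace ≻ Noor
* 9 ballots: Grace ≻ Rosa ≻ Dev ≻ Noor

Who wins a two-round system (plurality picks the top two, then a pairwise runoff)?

Grace

Round 1 first-place votes: Dev 2, Rosa 4, Grace 9, Noor 14. Noor and Grace advance.
Runoff: Noor is ranked above Grace on 14 ballots, Grace above Noor on 15.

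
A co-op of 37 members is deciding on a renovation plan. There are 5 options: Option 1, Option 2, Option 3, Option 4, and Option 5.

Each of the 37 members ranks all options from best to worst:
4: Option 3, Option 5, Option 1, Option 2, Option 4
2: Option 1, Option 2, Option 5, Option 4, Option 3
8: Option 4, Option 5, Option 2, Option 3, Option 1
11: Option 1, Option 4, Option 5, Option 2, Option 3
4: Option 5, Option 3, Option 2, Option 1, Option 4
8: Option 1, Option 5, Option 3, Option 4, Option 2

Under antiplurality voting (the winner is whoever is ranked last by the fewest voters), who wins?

Option 5

Last-place votes: Option 1 8, Option 2 8, Option 3 13, Option 4 8, Option 5 0.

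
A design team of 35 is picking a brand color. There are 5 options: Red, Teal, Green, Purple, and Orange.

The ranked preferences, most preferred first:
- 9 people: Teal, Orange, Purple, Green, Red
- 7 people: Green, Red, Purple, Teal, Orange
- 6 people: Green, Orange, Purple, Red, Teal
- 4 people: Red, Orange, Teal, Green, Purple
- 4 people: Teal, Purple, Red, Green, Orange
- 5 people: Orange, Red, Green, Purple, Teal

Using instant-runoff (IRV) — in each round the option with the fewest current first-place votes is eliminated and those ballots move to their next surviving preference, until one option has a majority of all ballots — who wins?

Round 1: Red 4, Teal 13, Green 13, Purple 0, Orange 5. Purple eliminated.
Round 2: Red 4, Teal 13, Green 13, Orange 5. Red eliminated.
Round 3: Teal 13, Green 13, Orange 9. Orange eliminated.
Round 4: Teal 17, Green 18. Green has a majority (≥18).

Green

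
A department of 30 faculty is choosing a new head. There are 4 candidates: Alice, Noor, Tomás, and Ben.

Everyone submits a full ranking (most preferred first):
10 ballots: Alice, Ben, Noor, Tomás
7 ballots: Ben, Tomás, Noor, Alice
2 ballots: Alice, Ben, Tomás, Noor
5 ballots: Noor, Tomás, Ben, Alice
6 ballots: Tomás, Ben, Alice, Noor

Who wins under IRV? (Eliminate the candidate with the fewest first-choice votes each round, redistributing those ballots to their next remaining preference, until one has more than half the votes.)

Tomás

Round 1: Alice 12, Noor 5, Tomás 6, Ben 7. Noor eliminated.
Round 2: Alice 12, Tomás 11, Ben 7. Ben eliminated.
Round 3: Alice 12, Tomás 18. Tomás has a majority (≥16).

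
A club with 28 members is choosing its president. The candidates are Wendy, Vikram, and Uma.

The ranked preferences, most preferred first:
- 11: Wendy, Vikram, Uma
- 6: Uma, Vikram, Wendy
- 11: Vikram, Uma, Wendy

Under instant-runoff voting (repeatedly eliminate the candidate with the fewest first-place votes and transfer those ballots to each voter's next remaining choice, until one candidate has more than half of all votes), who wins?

Vikram

Round 1: Wendy 11, Vikram 11, Uma 6. Uma eliminated.
Round 2: Wendy 11, Vikram 17. Vikram has a majority (≥15).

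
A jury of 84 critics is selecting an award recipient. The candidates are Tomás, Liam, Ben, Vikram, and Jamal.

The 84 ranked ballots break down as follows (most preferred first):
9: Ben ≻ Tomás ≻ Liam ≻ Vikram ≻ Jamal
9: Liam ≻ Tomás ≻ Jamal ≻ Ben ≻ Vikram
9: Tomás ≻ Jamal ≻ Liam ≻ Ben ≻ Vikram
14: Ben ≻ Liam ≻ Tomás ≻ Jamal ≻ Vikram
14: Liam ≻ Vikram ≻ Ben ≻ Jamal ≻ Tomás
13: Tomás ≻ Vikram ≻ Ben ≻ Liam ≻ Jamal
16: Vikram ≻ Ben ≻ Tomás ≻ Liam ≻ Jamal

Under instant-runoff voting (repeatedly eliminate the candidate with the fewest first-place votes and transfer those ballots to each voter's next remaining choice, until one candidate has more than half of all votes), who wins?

Round 1: Tomás 22, Liam 23, Ben 23, Vikram 16, Jamal 0. Jamal eliminated.
Round 2: Tomás 22, Liam 23, Ben 23, Vikram 16. Vikram eliminated.
Round 3: Tomás 22, Liam 23, Ben 39. Tomás eliminated.
Round 4: Liam 32, Ben 52. Ben has a majority (≥43).

Ben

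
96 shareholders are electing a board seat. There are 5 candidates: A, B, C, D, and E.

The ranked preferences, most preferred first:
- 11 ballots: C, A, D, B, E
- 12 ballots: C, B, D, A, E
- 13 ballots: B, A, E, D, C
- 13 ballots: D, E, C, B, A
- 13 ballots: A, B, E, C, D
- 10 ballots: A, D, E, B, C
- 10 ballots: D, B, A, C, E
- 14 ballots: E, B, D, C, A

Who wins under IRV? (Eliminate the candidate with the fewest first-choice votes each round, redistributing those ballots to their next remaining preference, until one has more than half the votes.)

Round 1: A 23, B 13, C 23, D 23, E 14. B eliminated.
Round 2: A 36, C 23, D 23, E 14. E eliminated.
Round 3: A 36, C 23, D 37. C eliminated.
Round 4: A 47, D 49. D has a majority (≥49).

D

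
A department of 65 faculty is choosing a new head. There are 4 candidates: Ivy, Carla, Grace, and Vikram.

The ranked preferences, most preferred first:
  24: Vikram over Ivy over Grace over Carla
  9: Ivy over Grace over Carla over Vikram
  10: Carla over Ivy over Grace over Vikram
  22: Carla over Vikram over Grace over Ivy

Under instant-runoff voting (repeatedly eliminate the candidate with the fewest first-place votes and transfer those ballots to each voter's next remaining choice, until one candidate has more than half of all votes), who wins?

Round 1: Ivy 9, Carla 32, Grace 0, Vikram 24. Grace eliminated.
Round 2: Ivy 9, Carla 32, Vikram 24. Ivy eliminated.
Round 3: Carla 41, Vikram 24. Carla has a majority (≥33).

Carla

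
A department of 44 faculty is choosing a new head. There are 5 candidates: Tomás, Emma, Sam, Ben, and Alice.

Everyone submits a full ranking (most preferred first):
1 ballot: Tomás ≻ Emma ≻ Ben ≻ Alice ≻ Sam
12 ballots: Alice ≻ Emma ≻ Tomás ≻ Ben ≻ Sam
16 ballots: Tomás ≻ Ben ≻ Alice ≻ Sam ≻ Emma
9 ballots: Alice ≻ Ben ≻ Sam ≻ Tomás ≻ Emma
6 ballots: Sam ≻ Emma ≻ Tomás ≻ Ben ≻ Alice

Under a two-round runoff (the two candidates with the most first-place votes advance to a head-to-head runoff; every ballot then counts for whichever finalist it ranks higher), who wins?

Round 1 first-place votes: Tomás 17, Emma 0, Sam 6, Ben 0, Alice 21. Alice and Tomás advance.
Runoff: Alice is ranked above Tomás on 21 ballots, Tomás above Alice on 23.

Tomás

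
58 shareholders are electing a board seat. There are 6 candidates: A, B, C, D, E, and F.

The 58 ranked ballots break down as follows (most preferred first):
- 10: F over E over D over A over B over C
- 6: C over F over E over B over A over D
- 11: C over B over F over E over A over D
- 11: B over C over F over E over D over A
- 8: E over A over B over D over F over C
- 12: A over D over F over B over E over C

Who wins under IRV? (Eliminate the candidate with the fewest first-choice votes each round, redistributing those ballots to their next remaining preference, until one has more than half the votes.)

A

Round 1: A 12, B 11, C 17, D 0, E 8, F 10. D eliminated.
Round 2: A 12, B 11, C 17, E 8, F 10. E eliminated.
Round 3: A 20, B 11, C 17, F 10. F eliminated.
Round 4: A 30, B 11, C 17. A has a majority (≥30).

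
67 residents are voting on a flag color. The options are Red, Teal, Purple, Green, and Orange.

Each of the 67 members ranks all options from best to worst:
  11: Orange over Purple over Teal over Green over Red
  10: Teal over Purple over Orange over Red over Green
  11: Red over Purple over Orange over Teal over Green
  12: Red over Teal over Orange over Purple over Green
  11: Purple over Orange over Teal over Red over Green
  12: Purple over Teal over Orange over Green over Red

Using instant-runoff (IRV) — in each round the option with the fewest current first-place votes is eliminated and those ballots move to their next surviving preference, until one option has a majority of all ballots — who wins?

Purple

Round 1: Red 23, Teal 10, Purple 23, Green 0, Orange 11. Green eliminated.
Round 2: Red 23, Teal 10, Purple 23, Orange 11. Teal eliminated.
Round 3: Red 23, Purple 33, Orange 11. Orange eliminated.
Round 4: Red 23, Purple 44. Purple has a majority (≥34).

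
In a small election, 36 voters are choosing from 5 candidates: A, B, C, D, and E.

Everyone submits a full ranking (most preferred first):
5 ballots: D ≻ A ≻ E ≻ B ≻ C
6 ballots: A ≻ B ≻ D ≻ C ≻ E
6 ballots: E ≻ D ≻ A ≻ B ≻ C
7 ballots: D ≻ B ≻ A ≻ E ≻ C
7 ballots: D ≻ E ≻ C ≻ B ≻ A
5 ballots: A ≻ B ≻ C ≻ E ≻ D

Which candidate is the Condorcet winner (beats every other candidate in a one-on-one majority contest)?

D vs A: 25–11
D vs B: 25–11
D vs C: 31–5
D vs E: 25–11
D beats every other candidate.

D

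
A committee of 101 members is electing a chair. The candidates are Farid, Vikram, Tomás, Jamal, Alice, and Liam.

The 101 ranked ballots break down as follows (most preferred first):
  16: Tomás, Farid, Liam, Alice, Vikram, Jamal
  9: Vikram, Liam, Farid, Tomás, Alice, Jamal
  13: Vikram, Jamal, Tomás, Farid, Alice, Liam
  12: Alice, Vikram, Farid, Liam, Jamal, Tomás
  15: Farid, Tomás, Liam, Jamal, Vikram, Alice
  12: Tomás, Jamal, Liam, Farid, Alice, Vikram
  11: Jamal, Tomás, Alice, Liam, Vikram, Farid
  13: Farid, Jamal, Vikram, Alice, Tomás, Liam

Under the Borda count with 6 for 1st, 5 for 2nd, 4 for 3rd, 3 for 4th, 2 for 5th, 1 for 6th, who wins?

Farid: 16×5 + 9×4 + 13×3 + 12×4 + 15×6 + 12×3 + 11×1 + 13×6 = 418
Vikram: 16×2 + 9×6 + 13×6 + 12×5 + 15×2 + 12×1 + 11×2 + 13×4 = 340
Tomás: 16×6 + 9×3 + 13×4 + 12×1 + 15×5 + 12×6 + 11×5 + 13×2 = 415
Jamal: 16×1 + 9×1 + 13×5 + 12×2 + 15×3 + 12×5 + 11×6 + 13×5 = 350
Alice: 16×3 + 9×2 + 13×2 + 12×6 + 15×1 + 12×2 + 11×4 + 13×3 = 286
Liam: 16×4 + 9×5 + 13×1 + 12×3 + 15×4 + 12×4 + 11×3 + 13×1 = 312

Farid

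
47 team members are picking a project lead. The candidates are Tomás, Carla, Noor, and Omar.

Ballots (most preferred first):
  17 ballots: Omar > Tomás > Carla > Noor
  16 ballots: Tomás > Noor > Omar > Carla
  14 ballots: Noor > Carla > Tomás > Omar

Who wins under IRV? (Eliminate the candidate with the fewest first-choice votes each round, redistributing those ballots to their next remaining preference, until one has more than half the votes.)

Tomás

Round 1: Tomás 16, Carla 0, Noor 14, Omar 17. Carla eliminated.
Round 2: Tomás 16, Noor 14, Omar 17. Noor eliminated.
Round 3: Tomás 30, Omar 17. Tomás has a majority (≥24).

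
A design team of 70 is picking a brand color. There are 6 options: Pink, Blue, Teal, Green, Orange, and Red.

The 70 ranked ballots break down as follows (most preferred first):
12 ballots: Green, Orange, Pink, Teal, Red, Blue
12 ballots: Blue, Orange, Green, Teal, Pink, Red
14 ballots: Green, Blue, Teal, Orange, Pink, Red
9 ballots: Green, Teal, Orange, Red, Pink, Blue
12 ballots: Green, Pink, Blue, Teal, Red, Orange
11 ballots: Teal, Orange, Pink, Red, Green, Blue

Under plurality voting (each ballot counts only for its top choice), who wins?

Green

First-place votes: Pink 0, Blue 12, Teal 11, Green 47, Orange 0, Red 0.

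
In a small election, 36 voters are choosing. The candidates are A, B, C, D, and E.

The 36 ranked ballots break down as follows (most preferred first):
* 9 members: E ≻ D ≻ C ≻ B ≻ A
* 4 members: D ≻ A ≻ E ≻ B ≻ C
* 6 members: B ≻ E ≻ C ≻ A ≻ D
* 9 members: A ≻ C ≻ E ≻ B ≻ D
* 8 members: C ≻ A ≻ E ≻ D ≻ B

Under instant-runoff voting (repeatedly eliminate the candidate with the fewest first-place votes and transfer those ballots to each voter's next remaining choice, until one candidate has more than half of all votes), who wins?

A

Round 1: A 9, B 6, C 8, D 4, E 9. D eliminated.
Round 2: A 13, B 6, C 8, E 9. B eliminated.
Round 3: A 13, C 8, E 15. C eliminated.
Round 4: A 21, E 15. A has a majority (≥19).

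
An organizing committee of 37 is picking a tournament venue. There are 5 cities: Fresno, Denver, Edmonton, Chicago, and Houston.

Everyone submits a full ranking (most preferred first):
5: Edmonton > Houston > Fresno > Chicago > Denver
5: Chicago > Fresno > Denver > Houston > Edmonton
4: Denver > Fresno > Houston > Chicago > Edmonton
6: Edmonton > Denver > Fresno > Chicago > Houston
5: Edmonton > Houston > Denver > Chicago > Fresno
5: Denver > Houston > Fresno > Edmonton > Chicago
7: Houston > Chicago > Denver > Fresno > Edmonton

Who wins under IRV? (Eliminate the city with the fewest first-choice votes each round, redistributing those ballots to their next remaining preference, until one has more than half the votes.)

Denver

Round 1: Fresno 0, Denver 9, Edmonton 16, Chicago 5, Houston 7. Fresno eliminated.
Round 2: Denver 9, Edmonton 16, Chicago 5, Houston 7. Chicago eliminated.
Round 3: Denver 14, Edmonton 16, Houston 7. Houston eliminated.
Round 4: Denver 21, Edmonton 16. Denver has a majority (≥19).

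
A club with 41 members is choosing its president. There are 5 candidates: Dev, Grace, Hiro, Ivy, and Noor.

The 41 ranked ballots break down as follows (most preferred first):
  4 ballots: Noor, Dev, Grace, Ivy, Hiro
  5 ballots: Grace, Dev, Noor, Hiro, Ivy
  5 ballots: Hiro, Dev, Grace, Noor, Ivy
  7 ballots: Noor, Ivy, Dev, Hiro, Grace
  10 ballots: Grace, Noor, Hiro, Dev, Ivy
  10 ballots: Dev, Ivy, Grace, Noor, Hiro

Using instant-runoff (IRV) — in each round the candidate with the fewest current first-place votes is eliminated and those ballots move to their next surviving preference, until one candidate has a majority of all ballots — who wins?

Round 1: Dev 10, Grace 15, Hiro 5, Ivy 0, Noor 11. Ivy eliminated.
Round 2: Dev 10, Grace 15, Hiro 5, Noor 11. Hiro eliminated.
Round 3: Dev 15, Grace 15, Noor 11. Noor eliminated.
Round 4: Dev 26, Grace 15. Dev has a majority (≥21).

Dev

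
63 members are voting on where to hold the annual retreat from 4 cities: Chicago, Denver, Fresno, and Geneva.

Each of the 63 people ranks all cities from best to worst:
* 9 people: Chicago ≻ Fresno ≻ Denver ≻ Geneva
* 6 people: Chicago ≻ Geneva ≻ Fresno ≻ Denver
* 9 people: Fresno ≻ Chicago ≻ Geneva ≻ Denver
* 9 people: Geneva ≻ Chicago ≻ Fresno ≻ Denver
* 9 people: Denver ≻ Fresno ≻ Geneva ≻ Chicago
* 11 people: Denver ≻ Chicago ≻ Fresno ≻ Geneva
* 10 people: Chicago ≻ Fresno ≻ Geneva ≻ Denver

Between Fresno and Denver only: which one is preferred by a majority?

Fresno

Fresno is ranked above Denver on 43 ballots; Denver above Fresno on 20.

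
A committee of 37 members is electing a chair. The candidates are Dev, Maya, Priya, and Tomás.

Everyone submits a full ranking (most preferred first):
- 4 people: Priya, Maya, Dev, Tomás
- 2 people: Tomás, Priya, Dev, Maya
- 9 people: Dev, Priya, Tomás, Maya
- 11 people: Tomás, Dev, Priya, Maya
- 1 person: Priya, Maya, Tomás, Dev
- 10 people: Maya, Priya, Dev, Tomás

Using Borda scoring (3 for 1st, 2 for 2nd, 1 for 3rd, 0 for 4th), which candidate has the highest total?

Dev: 4×1 + 2×1 + 9×3 + 11×2 + 1×0 + 10×1 = 65
Maya: 4×2 + 2×0 + 9×0 + 11×0 + 1×2 + 10×3 = 40
Priya: 4×3 + 2×2 + 9×2 + 11×1 + 1×3 + 10×2 = 68
Tomás: 4×0 + 2×3 + 9×1 + 11×3 + 1×1 + 10×0 = 49

Priya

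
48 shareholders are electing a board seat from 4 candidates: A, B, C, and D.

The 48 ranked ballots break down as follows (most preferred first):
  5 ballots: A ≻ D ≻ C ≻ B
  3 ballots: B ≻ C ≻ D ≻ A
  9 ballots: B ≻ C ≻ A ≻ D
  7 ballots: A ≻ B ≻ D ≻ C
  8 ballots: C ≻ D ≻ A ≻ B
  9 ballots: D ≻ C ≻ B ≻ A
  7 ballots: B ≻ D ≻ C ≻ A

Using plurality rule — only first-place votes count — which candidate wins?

B

First-place votes: A 12, B 19, C 8, D 9.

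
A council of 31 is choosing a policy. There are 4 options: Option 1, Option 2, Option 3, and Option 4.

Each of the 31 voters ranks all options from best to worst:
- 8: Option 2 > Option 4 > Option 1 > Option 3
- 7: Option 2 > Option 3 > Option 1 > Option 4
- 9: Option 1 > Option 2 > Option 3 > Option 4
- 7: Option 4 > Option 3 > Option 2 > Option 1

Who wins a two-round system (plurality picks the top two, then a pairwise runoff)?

Round 1 first-place votes: Option 1 9, Option 2 15, Option 3 0, Option 4 7. Option 2 and Option 1 advance.
Runoff: Option 2 is ranked above Option 1 on 22 ballots, Option 1 above Option 2 on 9.

Option 2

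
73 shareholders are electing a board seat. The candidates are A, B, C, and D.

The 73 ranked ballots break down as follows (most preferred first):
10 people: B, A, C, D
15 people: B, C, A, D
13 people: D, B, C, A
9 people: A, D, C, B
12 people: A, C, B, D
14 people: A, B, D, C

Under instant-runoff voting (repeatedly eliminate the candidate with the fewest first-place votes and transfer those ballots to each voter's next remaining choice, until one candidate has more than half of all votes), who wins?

Round 1: A 35, B 25, C 0, D 13. C eliminated.
Round 2: A 35, B 25, D 13. D eliminated.
Round 3: A 35, B 38. B has a majority (≥37).

B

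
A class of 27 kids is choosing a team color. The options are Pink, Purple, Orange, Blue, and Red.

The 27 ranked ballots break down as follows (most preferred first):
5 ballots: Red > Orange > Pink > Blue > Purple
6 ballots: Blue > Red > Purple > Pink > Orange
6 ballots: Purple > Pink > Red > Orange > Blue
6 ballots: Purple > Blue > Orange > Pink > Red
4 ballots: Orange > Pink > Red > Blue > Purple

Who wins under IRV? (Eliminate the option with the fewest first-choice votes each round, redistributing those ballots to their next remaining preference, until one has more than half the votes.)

Red

Round 1: Pink 0, Purple 12, Orange 4, Blue 6, Red 5. Pink eliminated.
Round 2: Purple 12, Orange 4, Blue 6, Red 5. Orange eliminated.
Round 3: Purple 12, Blue 6, Red 9. Blue eliminated.
Round 4: Purple 12, Red 15. Red has a majority (≥14).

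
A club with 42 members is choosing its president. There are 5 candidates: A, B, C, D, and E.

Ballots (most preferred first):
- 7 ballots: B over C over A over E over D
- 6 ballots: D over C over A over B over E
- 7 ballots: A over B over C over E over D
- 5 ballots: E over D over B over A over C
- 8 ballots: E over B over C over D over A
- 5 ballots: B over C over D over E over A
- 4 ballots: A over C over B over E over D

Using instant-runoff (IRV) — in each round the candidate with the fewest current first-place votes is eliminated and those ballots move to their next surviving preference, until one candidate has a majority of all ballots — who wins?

A

Round 1: A 11, B 12, C 0, D 6, E 13. C eliminated.
Round 2: A 11, B 12, D 6, E 13. D eliminated.
Round 3: A 17, B 12, E 13. B eliminated.
Round 4: A 24, E 18. A has a majority (≥22).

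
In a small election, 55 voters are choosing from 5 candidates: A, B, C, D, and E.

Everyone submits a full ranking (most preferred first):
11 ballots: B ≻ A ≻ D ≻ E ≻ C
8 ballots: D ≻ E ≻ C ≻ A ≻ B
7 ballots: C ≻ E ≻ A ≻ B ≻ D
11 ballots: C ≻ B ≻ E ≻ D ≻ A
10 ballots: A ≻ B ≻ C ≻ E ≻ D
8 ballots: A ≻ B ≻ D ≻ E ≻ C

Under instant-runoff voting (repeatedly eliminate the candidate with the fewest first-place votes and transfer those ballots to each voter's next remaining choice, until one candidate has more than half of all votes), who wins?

Round 1: A 18, B 11, C 18, D 8, E 0. E eliminated.
Round 2: A 18, B 11, C 18, D 8. D eliminated.
Round 3: A 18, B 11, C 26. B eliminated.
Round 4: A 29, C 26. A has a majority (≥28).

A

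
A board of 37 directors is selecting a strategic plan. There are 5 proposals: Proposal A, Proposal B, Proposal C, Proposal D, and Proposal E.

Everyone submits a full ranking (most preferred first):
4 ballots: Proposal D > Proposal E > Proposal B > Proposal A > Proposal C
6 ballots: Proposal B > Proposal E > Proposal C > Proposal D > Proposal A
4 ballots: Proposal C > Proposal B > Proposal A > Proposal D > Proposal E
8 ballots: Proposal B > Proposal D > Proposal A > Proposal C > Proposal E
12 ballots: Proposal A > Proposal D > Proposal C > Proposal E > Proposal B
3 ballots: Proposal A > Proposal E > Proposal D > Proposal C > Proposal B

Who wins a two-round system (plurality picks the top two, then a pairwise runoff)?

Round 1 first-place votes: Proposal A 15, Proposal B 14, Proposal C 4, Proposal D 4, Proposal E 0. Proposal A and Proposal B advance.
Runoff: Proposal A is ranked above Proposal B on 15 ballots, Proposal B above Proposal A on 22.

Proposal B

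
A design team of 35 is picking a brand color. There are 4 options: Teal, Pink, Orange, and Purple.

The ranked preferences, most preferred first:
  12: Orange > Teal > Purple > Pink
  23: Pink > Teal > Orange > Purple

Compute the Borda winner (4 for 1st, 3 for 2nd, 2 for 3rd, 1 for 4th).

Teal: 12×3 + 23×3 = 105
Pink: 12×1 + 23×4 = 104
Orange: 12×4 + 23×2 = 94
Purple: 12×2 + 23×1 = 47

Teal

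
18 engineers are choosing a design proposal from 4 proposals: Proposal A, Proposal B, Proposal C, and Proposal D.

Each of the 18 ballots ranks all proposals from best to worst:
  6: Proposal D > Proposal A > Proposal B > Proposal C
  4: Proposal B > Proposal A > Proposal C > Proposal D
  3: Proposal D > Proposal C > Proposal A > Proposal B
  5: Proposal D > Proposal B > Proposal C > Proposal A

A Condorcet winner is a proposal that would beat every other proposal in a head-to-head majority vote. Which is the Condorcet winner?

Proposal D

Proposal D vs Proposal A: 14–4
Proposal D vs Proposal B: 14–4
Proposal D vs Proposal C: 14–4
Proposal D beats every other proposal.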